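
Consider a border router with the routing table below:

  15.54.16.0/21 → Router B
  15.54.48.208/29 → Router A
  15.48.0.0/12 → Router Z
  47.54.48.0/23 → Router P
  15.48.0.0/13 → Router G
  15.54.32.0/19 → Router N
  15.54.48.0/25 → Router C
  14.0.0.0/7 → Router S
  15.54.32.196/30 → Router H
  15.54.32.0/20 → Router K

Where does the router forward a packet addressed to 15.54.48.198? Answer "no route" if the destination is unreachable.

Router N

Routes whose prefix contains 15.54.48.198:
  14.0.0.0/7 (14.0.0.0 - 15.255.255.255) -> Router S
  15.48.0.0/12 (15.48.0.0 - 15.63.255.255) -> Router Z
  15.48.0.0/13 (15.48.0.0 - 15.55.255.255) -> Router G
  15.54.32.0/19 (15.54.32.0 - 15.54.63.255) -> Router N
More-specific entries that do NOT match:
  15.54.32.196/30 (15.54.32.196 - 15.54.32.199) does not contain 15.54.48.198
  15.54.48.208/29 (15.54.48.208 - 15.54.48.215) does not contain 15.54.48.198
  15.54.48.0/25 (15.54.48.0 - 15.54.48.127) does not contain 15.54.48.198
  47.54.48.0/23 (47.54.48.0 - 47.54.49.255) does not contain 15.54.48.198
  15.54.16.0/21 (15.54.16.0 - 15.54.23.255) does not contain 15.54.48.198
  15.54.32.0/20 (15.54.32.0 - 15.54.47.255) does not contain 15.54.48.198
Longest matching prefix is /19 -> next hop Router N.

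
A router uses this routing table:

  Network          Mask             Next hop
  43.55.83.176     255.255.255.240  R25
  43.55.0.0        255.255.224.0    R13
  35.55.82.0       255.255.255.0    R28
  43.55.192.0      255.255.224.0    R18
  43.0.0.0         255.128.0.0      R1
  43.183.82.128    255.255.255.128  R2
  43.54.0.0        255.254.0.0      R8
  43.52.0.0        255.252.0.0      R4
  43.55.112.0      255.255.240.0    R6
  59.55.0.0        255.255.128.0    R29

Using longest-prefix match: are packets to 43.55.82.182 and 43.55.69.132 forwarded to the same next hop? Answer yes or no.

43.55.82.182: longest match 43.54.0.0/15 -> R8
43.55.69.132: longest match 43.54.0.0/15 -> R8

yes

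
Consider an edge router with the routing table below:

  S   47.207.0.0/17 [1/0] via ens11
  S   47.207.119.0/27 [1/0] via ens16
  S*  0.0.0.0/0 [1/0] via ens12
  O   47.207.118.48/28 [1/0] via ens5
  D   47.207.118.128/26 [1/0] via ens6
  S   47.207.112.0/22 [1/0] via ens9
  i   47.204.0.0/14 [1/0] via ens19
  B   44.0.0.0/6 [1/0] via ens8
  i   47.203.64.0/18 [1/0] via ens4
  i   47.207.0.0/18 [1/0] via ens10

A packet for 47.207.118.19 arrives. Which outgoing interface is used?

ens11

Routes whose prefix contains 47.207.118.19:
  0.0.0.0/0 (default, matches everything) -> ens12
  44.0.0.0/6 (44.0.0.0 - 47.255.255.255) -> ens8
  47.204.0.0/14 (47.204.0.0 - 47.207.255.255) -> ens19
  47.207.0.0/17 (47.207.0.0 - 47.207.127.255) -> ens11
More-specific entries that do NOT match:
  47.207.118.48/28 (47.207.118.48 - 47.207.118.63) does not contain 47.207.118.19
  47.207.119.0/27 (47.207.119.0 - 47.207.119.31) does not contain 47.207.118.19
  47.207.118.128/26 (47.207.118.128 - 47.207.118.191) does not contain 47.207.118.19
  47.207.112.0/22 (47.207.112.0 - 47.207.115.255) does not contain 47.207.118.19
  47.203.64.0/18 (47.203.64.0 - 47.203.127.255) does not contain 47.207.118.19
  47.207.0.0/18 (47.207.0.0 - 47.207.63.255) does not contain 47.207.118.19
Longest matching prefix is /17 -> interface ens11.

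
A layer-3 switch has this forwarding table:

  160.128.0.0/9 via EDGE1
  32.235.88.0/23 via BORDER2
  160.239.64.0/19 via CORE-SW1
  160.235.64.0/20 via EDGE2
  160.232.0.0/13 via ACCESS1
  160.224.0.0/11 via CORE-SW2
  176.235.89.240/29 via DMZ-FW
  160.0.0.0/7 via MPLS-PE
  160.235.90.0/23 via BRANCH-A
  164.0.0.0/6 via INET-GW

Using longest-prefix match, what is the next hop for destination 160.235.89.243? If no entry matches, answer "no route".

ACCESS1

Routes whose prefix contains 160.235.89.243:
  160.0.0.0/7 (160.0.0.0 - 161.255.255.255) -> MPLS-PE
  160.128.0.0/9 (160.128.0.0 - 160.255.255.255) -> EDGE1
  160.224.0.0/11 (160.224.0.0 - 160.255.255.255) -> CORE-SW2
  160.232.0.0/13 (160.232.0.0 - 160.239.255.255) -> ACCESS1
More-specific entries that do NOT match:
  176.235.89.240/29 (176.235.89.240 - 176.235.89.247) does not contain 160.235.89.243
  32.235.88.0/23 (32.235.88.0 - 32.235.89.255) does not contain 160.235.89.243
  160.235.90.0/23 (160.235.90.0 - 160.235.91.255) does not contain 160.235.89.243
  160.235.64.0/20 (160.235.64.0 - 160.235.79.255) does not contain 160.235.89.243
  160.239.64.0/19 (160.239.64.0 - 160.239.95.255) does not contain 160.235.89.243
Longest matching prefix is /13 -> next hop ACCESS1.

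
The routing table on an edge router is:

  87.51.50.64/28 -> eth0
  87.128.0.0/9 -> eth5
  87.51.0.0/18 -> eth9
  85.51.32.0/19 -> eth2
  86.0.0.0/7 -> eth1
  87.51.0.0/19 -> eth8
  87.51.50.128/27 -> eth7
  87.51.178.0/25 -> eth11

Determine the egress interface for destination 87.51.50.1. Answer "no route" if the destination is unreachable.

eth9

Routes whose prefix contains 87.51.50.1:
  86.0.0.0/7 (86.0.0.0 - 87.255.255.255) -> eth1
  87.51.0.0/18 (87.51.0.0 - 87.51.63.255) -> eth9
More-specific entries that do NOT match:
  87.51.50.64/28 (87.51.50.64 - 87.51.50.79) does not contain 87.51.50.1
  87.51.50.128/27 (87.51.50.128 - 87.51.50.159) does not contain 87.51.50.1
  87.51.178.0/25 (87.51.178.0 - 87.51.178.127) does not contain 87.51.50.1
  85.51.32.0/19 (85.51.32.0 - 85.51.63.255) does not contain 87.51.50.1
  87.51.0.0/19 (87.51.0.0 - 87.51.31.255) does not contain 87.51.50.1
Longest matching prefix is /18 -> interface eth9.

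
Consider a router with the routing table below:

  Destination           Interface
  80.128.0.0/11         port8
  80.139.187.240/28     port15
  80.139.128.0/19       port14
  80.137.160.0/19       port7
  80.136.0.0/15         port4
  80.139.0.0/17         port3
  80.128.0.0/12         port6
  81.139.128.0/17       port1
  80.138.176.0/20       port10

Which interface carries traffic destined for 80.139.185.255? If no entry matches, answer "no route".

Routes whose prefix contains 80.139.185.255:
  80.128.0.0/11 (80.128.0.0 - 80.159.255.255) -> port8
  80.128.0.0/12 (80.128.0.0 - 80.143.255.255) -> port6
More-specific entries that do NOT match:
  80.139.187.240/28 (80.139.187.240 - 80.139.187.255) does not contain 80.139.185.255
  80.138.176.0/20 (80.138.176.0 - 80.138.191.255) does not contain 80.139.185.255
  80.139.128.0/19 (80.139.128.0 - 80.139.159.255) does not contain 80.139.185.255
  80.137.160.0/19 (80.137.160.0 - 80.137.191.255) does not contain 80.139.185.255
  80.139.0.0/17 (80.139.0.0 - 80.139.127.255) does not contain 80.139.185.255
  81.139.128.0/17 (81.139.128.0 - 81.139.255.255) does not contain 80.139.185.255
  80.136.0.0/15 (80.136.0.0 - 80.137.255.255) does not contain 80.139.185.255
Longest matching prefix is /12 -> interface port6.

port6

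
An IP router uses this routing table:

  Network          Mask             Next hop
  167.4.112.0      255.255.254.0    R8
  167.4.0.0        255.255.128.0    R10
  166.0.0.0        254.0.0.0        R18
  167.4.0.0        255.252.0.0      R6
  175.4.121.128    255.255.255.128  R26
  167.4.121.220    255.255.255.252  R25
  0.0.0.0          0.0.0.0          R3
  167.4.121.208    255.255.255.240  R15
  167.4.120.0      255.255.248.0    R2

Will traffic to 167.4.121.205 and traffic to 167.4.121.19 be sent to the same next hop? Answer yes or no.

yes

167.4.121.205: longest match 167.4.120.0/21 -> R2
167.4.121.19: longest match 167.4.120.0/21 -> R2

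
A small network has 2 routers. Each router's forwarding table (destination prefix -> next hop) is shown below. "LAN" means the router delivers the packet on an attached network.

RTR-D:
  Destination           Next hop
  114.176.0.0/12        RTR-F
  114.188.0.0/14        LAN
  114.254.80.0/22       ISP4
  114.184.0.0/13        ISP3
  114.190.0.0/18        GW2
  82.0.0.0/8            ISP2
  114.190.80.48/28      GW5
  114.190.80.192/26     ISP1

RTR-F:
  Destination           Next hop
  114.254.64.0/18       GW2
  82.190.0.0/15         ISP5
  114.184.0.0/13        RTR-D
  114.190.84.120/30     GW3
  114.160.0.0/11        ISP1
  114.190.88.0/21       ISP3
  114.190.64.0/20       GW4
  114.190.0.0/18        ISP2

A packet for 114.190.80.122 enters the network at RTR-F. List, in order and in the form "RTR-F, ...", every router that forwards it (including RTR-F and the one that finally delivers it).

RTR-F, RTR-D

At RTR-F: longest match for 114.190.80.122 is 114.184.0.0/13 -> RTR-D
At RTR-D: longest match for 114.190.80.122 is 114.188.0.0/14 -> LAN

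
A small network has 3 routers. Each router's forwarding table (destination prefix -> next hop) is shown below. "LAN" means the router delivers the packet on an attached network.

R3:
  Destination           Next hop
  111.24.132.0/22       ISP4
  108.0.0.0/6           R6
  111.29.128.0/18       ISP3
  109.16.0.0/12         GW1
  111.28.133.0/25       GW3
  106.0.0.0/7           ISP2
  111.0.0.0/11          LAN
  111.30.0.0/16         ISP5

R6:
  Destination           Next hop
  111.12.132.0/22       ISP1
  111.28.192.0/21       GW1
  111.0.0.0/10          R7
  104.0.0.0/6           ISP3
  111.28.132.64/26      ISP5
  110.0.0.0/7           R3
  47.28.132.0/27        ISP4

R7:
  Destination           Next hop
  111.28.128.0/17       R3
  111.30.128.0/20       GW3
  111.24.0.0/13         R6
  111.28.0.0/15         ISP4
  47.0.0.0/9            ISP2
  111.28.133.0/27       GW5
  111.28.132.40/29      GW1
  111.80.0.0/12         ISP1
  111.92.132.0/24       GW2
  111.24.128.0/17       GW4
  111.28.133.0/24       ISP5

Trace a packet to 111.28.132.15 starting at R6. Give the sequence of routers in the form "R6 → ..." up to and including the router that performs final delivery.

R6 → R7 → R3

At R6: longest match for 111.28.132.15 is 111.0.0.0/10 -> R7
At R7: longest match for 111.28.132.15 is 111.28.128.0/17 -> R3
At R3: longest match for 111.28.132.15 is 111.0.0.0/11 -> LAN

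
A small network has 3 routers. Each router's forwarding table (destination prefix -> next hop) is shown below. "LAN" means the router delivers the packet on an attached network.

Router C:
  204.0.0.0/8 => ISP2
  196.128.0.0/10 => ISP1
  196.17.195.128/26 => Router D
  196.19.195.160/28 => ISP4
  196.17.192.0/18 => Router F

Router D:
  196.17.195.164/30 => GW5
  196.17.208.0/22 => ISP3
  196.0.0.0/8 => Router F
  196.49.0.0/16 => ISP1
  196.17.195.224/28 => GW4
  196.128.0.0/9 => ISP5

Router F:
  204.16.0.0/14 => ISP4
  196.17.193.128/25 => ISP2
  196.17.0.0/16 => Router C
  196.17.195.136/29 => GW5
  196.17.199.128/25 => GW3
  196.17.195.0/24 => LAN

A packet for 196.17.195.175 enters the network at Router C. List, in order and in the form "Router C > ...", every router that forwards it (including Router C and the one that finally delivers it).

Router C > Router D > Router F

At Router C: longest match for 196.17.195.175 is 196.17.195.128/26 -> Router D
At Router D: longest match for 196.17.195.175 is 196.0.0.0/8 -> Router F
At Router F: longest match for 196.17.195.175 is 196.17.195.0/24 -> LAN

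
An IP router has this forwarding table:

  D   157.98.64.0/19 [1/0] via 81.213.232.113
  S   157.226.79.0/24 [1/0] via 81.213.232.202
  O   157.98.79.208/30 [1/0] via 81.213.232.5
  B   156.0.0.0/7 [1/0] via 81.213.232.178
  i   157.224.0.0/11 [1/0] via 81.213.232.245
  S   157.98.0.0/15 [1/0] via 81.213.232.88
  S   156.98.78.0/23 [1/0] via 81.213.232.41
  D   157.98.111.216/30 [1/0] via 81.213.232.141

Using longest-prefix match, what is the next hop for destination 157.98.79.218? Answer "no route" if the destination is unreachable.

Routes whose prefix contains 157.98.79.218:
  156.0.0.0/7 (156.0.0.0 - 157.255.255.255) -> 81.213.232.178
  157.98.0.0/15 (157.98.0.0 - 157.99.255.255) -> 81.213.232.88
  157.98.64.0/19 (157.98.64.0 - 157.98.95.255) -> 81.213.232.113
More-specific entries that do NOT match:
  157.98.79.208/30 (157.98.79.208 - 157.98.79.211) does not contain 157.98.79.218
  157.98.111.216/30 (157.98.111.216 - 157.98.111.219) does not contain 157.98.79.218
  157.226.79.0/24 (157.226.79.0 - 157.226.79.255) does not contain 157.98.79.218
  156.98.78.0/23 (156.98.78.0 - 156.98.79.255) does not contain 157.98.79.218
Longest matching prefix is /19 -> next hop 81.213.232.113.

81.213.232.113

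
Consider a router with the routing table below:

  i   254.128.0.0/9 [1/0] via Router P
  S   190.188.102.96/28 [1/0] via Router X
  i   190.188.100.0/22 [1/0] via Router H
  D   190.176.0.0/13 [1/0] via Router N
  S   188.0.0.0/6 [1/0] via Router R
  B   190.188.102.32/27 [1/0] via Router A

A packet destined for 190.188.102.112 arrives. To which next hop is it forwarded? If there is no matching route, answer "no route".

Routes whose prefix contains 190.188.102.112:
  188.0.0.0/6 (188.0.0.0 - 191.255.255.255) -> Router R
  190.188.100.0/22 (190.188.100.0 - 190.188.103.255) -> Router H
More-specific entries that do NOT match:
  190.188.102.96/28 (190.188.102.96 - 190.188.102.111) does not contain 190.188.102.112
  190.188.102.32/27 (190.188.102.32 - 190.188.102.63) does not contain 190.188.102.112
Longest matching prefix is /22 -> next hop Router H.

Router H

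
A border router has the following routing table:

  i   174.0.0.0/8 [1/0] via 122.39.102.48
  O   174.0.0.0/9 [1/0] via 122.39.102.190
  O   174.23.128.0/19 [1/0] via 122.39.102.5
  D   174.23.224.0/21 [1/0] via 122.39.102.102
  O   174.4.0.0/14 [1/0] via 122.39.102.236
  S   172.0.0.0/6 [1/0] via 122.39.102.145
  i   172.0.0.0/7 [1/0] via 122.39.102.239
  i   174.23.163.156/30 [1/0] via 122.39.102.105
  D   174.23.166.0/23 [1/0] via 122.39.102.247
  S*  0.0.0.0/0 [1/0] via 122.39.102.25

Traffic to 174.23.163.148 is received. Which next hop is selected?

122.39.102.190

Routes whose prefix contains 174.23.163.148:
  0.0.0.0/0 (default, matches everything) -> 122.39.102.25
  172.0.0.0/6 (172.0.0.0 - 175.255.255.255) -> 122.39.102.145
  174.0.0.0/8 (174.0.0.0 - 174.255.255.255) -> 122.39.102.48
  174.0.0.0/9 (174.0.0.0 - 174.127.255.255) -> 122.39.102.190
More-specific entries that do NOT match:
  174.23.163.156/30 (174.23.163.156 - 174.23.163.159) does not contain 174.23.163.148
  174.23.166.0/23 (174.23.166.0 - 174.23.167.255) does not contain 174.23.163.148
  174.23.224.0/21 (174.23.224.0 - 174.23.231.255) does not contain 174.23.163.148
  174.23.128.0/19 (174.23.128.0 - 174.23.159.255) does not contain 174.23.163.148
  174.4.0.0/14 (174.4.0.0 - 174.7.255.255) does not contain 174.23.163.148
Longest matching prefix is /9 -> next hop 122.39.102.190.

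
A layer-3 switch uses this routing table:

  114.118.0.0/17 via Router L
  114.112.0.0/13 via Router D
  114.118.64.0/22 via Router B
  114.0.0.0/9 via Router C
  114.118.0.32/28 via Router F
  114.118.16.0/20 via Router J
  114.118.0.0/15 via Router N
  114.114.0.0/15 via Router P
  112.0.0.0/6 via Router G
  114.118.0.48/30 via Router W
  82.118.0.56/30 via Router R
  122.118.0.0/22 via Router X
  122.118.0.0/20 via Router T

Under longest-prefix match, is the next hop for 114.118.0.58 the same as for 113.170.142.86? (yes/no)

114.118.0.58: longest match 114.118.0.0/17 -> Router L
113.170.142.86: longest match 112.0.0.0/6 -> Router G

no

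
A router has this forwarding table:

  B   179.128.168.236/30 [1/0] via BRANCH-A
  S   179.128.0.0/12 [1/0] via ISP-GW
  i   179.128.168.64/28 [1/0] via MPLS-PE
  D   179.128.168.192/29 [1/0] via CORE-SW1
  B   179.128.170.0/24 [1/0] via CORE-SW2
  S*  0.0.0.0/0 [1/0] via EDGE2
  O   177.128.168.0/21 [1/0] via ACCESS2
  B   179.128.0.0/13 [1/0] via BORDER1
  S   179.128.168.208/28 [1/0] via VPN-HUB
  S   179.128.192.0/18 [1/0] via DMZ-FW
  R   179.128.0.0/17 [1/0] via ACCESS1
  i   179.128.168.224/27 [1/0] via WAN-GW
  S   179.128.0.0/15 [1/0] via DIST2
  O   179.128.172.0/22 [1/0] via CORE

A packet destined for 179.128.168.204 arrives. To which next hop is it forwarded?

Routes whose prefix contains 179.128.168.204:
  0.0.0.0/0 (default, matches everything) -> EDGE2
  179.128.0.0/12 (179.128.0.0 - 179.143.255.255) -> ISP-GW
  179.128.0.0/13 (179.128.0.0 - 179.135.255.255) -> BORDER1
  179.128.0.0/15 (179.128.0.0 - 179.129.255.255) -> DIST2
More-specific entries that do NOT match:
  179.128.168.236/30 (179.128.168.236 - 179.128.168.239) does not contain 179.128.168.204
  179.128.168.192/29 (179.128.168.192 - 179.128.168.199) does not contain 179.128.168.204
  179.128.168.64/28 (179.128.168.64 - 179.128.168.79) does not contain 179.128.168.204
  179.128.168.208/28 (179.128.168.208 - 179.128.168.223) does not contain 179.128.168.204
  179.128.168.224/27 (179.128.168.224 - 179.128.168.255) does not contain 179.128.168.204
  179.128.170.0/24 (179.128.170.0 - 179.128.170.255) does not contain 179.128.168.204
  179.128.172.0/22 (179.128.172.0 - 179.128.175.255) does not contain 179.128.168.204
  177.128.168.0/21 (177.128.168.0 - 177.128.175.255) does not contain 179.128.168.204
  179.128.192.0/18 (179.128.192.0 - 179.128.255.255) does not contain 179.128.168.204
  179.128.0.0/17 (179.128.0.0 - 179.128.127.255) does not contain 179.128.168.204
Longest matching prefix is /15 -> next hop DIST2.

DIST2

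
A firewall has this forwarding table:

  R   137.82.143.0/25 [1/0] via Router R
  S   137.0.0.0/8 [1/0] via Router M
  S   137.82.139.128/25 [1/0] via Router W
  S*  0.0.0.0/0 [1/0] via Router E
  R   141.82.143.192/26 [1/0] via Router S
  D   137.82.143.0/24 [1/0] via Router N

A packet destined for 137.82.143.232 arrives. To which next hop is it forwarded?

Routes whose prefix contains 137.82.143.232:
  0.0.0.0/0 (default, matches everything) -> Router E
  137.0.0.0/8 (137.0.0.0 - 137.255.255.255) -> Router M
  137.82.143.0/24 (137.82.143.0 - 137.82.143.255) -> Router N
More-specific entries that do NOT match:
  141.82.143.192/26 (141.82.143.192 - 141.82.143.255) does not contain 137.82.143.232
  137.82.143.0/25 (137.82.143.0 - 137.82.143.127) does not contain 137.82.143.232
  137.82.139.128/25 (137.82.139.128 - 137.82.139.255) does not contain 137.82.143.232
Longest matching prefix is /24 -> next hop Router N.

Router N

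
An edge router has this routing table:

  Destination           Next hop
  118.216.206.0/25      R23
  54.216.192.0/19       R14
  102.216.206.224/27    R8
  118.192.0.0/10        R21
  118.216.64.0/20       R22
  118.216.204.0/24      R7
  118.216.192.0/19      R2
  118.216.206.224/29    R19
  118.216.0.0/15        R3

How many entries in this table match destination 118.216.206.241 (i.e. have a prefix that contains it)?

3

Prefixes containing 118.216.206.241:
  118.192.0.0/10 (118.192.0.0 - 118.255.255.255)
  118.216.0.0/15 (118.216.0.0 - 118.217.255.255)
  118.216.192.0/19 (118.216.192.0 - 118.216.223.255)
Total matching entries: 3.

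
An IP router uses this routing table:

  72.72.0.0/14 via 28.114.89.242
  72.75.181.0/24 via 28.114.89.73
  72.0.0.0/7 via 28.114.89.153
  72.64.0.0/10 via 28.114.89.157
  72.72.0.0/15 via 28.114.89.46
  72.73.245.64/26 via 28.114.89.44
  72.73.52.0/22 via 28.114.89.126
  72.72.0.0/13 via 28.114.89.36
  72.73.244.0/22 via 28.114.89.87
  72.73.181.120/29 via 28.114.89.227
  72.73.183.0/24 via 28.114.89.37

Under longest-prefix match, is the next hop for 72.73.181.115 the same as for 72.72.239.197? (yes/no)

yes

72.73.181.115: longest match 72.72.0.0/15 -> 28.114.89.46
72.72.239.197: longest match 72.72.0.0/15 -> 28.114.89.46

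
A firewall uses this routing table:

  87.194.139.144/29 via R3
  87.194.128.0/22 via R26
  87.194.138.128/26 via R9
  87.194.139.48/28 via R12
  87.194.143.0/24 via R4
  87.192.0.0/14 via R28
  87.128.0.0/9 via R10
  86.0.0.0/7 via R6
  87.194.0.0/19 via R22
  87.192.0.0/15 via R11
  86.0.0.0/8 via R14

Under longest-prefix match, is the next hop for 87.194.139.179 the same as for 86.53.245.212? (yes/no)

no

87.194.139.179: longest match 87.192.0.0/14 -> R28
86.53.245.212: longest match 86.0.0.0/8 -> R14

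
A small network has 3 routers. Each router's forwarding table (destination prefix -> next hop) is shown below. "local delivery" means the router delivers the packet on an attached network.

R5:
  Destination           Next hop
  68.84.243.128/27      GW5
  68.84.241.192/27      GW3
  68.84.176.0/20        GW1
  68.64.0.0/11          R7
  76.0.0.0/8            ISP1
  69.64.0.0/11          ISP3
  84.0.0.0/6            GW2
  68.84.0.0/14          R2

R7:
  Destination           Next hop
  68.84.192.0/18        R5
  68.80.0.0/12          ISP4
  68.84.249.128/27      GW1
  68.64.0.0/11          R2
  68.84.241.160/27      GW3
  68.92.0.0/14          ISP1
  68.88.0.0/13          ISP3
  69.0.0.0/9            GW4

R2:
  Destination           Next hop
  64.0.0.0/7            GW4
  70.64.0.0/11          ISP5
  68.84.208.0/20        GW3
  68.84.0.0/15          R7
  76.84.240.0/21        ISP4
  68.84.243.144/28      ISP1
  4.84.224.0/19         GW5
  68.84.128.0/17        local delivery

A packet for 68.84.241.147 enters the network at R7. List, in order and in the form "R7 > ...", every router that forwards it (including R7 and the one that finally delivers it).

At R7: longest match for 68.84.241.147 is 68.84.192.0/18 -> R5
At R5: longest match for 68.84.241.147 is 68.84.0.0/14 -> R2
At R2: longest match for 68.84.241.147 is 68.84.128.0/17 -> local delivery

R7 > R5 > R2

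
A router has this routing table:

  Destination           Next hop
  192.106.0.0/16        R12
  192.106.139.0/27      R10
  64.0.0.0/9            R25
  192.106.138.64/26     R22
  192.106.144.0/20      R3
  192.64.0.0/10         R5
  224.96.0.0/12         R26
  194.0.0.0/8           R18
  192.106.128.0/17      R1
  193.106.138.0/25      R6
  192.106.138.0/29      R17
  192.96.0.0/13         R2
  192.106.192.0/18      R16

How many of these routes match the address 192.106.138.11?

Prefixes containing 192.106.138.11:
  192.64.0.0/10 (192.64.0.0 - 192.127.255.255)
  192.106.0.0/16 (192.106.0.0 - 192.106.255.255)
  192.106.128.0/17 (192.106.128.0 - 192.106.255.255)
Total matching entries: 3.

3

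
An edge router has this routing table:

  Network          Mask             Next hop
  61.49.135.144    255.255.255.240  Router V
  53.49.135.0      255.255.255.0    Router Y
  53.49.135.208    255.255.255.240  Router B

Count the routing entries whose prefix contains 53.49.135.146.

1

Prefixes containing 53.49.135.146:
  53.49.135.0/24 (53.49.135.0 - 53.49.135.255)
Total matching entries: 1.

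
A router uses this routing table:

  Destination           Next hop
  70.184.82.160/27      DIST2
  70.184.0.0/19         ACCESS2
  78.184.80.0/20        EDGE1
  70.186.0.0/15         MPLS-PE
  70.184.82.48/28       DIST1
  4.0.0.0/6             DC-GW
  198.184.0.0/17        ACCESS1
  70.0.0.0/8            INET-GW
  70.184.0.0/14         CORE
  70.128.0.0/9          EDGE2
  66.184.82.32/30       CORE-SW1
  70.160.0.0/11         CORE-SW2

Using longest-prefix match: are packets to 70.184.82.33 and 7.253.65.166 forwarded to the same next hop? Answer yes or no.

70.184.82.33: longest match 70.184.0.0/14 -> CORE
7.253.65.166: longest match 4.0.0.0/6 -> DC-GW

no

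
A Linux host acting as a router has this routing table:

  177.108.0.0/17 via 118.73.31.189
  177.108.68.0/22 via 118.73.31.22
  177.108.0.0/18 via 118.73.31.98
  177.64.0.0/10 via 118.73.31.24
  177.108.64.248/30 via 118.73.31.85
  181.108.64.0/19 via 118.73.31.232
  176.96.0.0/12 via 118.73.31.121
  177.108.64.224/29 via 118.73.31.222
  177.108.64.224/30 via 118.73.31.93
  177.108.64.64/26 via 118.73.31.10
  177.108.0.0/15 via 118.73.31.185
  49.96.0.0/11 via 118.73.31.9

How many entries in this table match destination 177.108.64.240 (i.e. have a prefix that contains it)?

3

Prefixes containing 177.108.64.240:
  177.64.0.0/10 (177.64.0.0 - 177.127.255.255)
  177.108.0.0/15 (177.108.0.0 - 177.109.255.255)
  177.108.0.0/17 (177.108.0.0 - 177.108.127.255)
Total matching entries: 3.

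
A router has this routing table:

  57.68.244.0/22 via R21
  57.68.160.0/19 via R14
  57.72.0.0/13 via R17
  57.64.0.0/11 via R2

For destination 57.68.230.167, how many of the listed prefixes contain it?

Prefixes containing 57.68.230.167:
  57.64.0.0/11 (57.64.0.0 - 57.95.255.255)
Total matching entries: 1.

1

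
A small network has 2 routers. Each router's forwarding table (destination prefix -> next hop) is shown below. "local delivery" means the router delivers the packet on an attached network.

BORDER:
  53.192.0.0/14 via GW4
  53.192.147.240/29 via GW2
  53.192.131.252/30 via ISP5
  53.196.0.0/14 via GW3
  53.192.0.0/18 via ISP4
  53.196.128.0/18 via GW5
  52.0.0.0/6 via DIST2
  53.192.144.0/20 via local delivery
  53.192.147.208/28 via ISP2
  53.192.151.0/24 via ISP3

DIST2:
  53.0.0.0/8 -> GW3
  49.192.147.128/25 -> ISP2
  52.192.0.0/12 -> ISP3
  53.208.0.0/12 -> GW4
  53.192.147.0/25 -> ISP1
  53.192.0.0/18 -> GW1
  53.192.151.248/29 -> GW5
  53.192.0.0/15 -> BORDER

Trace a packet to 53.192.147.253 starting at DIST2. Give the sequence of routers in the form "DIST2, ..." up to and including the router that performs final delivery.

At DIST2: longest match for 53.192.147.253 is 53.192.0.0/15 -> BORDER
At BORDER: longest match for 53.192.147.253 is 53.192.144.0/20 -> local delivery

DIST2, BORDER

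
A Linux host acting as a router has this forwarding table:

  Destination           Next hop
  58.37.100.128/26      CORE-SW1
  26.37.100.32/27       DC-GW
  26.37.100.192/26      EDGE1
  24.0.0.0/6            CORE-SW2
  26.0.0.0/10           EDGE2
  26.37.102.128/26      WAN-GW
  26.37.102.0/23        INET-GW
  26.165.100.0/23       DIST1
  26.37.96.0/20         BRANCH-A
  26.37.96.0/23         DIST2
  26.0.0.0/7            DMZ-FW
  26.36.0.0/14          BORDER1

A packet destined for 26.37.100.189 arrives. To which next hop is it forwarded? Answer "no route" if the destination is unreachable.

BRANCH-A

Routes whose prefix contains 26.37.100.189:
  24.0.0.0/6 (24.0.0.0 - 27.255.255.255) -> CORE-SW2
  26.0.0.0/7 (26.0.0.0 - 27.255.255.255) -> DMZ-FW
  26.0.0.0/10 (26.0.0.0 - 26.63.255.255) -> EDGE2
  26.36.0.0/14 (26.36.0.0 - 26.39.255.255) -> BORDER1
  26.37.96.0/20 (26.37.96.0 - 26.37.111.255) -> BRANCH-A
More-specific entries that do NOT match:
  26.37.100.32/27 (26.37.100.32 - 26.37.100.63) does not contain 26.37.100.189
  58.37.100.128/26 (58.37.100.128 - 58.37.100.191) does not contain 26.37.100.189
  26.37.100.192/26 (26.37.100.192 - 26.37.100.255) does not contain 26.37.100.189
  26.37.102.128/26 (26.37.102.128 - 26.37.102.191) does not contain 26.37.100.189
  26.37.102.0/23 (26.37.102.0 - 26.37.103.255) does not contain 26.37.100.189
  26.165.100.0/23 (26.165.100.0 - 26.165.101.255) does not contain 26.37.100.189
  26.37.96.0/23 (26.37.96.0 - 26.37.97.255) does not contain 26.37.100.189
Longest matching prefix is /20 -> next hop BRANCH-A.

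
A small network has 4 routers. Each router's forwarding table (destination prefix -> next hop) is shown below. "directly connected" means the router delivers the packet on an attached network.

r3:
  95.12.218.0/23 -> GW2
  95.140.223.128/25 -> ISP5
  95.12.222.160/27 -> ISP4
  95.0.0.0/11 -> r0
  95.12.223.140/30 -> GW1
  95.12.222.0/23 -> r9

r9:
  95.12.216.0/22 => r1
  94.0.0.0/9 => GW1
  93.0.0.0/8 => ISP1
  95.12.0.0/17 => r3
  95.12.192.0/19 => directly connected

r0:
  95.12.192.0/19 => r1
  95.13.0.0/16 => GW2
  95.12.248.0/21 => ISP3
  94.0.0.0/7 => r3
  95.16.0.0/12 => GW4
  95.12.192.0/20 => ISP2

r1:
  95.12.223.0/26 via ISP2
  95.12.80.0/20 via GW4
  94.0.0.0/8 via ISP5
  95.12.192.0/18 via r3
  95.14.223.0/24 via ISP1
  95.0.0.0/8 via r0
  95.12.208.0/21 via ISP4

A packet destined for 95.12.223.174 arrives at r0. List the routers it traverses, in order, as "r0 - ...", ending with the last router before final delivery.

At r0: longest match for 95.12.223.174 is 95.12.192.0/19 -> r1
At r1: longest match for 95.12.223.174 is 95.12.192.0/18 -> r3
At r3: longest match for 95.12.223.174 is 95.12.222.0/23 -> r9
At r9: longest match for 95.12.223.174 is 95.12.192.0/19 -> directly connected

r0 - r1 - r3 - r9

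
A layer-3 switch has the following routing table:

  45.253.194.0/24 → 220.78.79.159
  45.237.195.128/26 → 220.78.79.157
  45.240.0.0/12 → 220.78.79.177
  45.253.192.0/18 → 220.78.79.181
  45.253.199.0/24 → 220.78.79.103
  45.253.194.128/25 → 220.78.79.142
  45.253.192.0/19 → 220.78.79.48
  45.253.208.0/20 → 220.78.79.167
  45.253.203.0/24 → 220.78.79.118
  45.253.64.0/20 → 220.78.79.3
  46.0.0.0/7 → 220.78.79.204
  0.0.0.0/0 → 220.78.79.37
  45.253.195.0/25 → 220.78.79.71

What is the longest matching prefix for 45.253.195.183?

Entries matching 45.253.195.183:
  0.0.0.0/0 (default, matches everything)
  45.240.0.0/12 (45.240.0.0 - 45.255.255.255)
  45.253.192.0/18 (45.253.192.0 - 45.253.255.255)
  45.253.192.0/19 (45.253.192.0 - 45.253.223.255)
Most specific is 45.253.192.0/19.

45.253.192.0/19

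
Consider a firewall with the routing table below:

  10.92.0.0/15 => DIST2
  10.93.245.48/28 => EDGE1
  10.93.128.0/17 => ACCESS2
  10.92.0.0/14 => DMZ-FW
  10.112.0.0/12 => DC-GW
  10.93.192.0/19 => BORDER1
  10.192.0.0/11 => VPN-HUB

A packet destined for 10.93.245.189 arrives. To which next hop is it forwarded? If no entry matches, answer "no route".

Routes whose prefix contains 10.93.245.189:
  10.92.0.0/14 (10.92.0.0 - 10.95.255.255) -> DMZ-FW
  10.92.0.0/15 (10.92.0.0 - 10.93.255.255) -> DIST2
  10.93.128.0/17 (10.93.128.0 - 10.93.255.255) -> ACCESS2
More-specific entries that do NOT match:
  10.93.245.48/28 (10.93.245.48 - 10.93.245.63) does not contain 10.93.245.189
  10.93.192.0/19 (10.93.192.0 - 10.93.223.255) does not contain 10.93.245.189
Longest matching prefix is /17 -> next hop ACCESS2.

ACCESS2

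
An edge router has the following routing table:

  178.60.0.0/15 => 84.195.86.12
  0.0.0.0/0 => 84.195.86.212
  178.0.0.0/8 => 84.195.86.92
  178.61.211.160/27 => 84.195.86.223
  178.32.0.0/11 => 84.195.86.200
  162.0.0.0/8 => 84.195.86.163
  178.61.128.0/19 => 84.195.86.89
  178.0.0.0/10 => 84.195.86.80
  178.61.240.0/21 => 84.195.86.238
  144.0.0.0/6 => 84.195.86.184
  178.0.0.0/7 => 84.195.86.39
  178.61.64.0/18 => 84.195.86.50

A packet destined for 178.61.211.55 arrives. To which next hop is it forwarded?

Routes whose prefix contains 178.61.211.55:
  0.0.0.0/0 (default, matches everything) -> 84.195.86.212
  178.0.0.0/7 (178.0.0.0 - 179.255.255.255) -> 84.195.86.39
  178.0.0.0/8 (178.0.0.0 - 178.255.255.255) -> 84.195.86.92
  178.0.0.0/10 (178.0.0.0 - 178.63.255.255) -> 84.195.86.80
  178.32.0.0/11 (178.32.0.0 - 178.63.255.255) -> 84.195.86.200
  178.60.0.0/15 (178.60.0.0 - 178.61.255.255) -> 84.195.86.12
More-specific entries that do NOT match:
  178.61.211.160/27 (178.61.211.160 - 178.61.211.191) does not contain 178.61.211.55
  178.61.240.0/21 (178.61.240.0 - 178.61.247.255) does not contain 178.61.211.55
  178.61.128.0/19 (178.61.128.0 - 178.61.159.255) does not contain 178.61.211.55
  178.61.64.0/18 (178.61.64.0 - 178.61.127.255) does not contain 178.61.211.55
Longest matching prefix is /15 -> next hop 84.195.86.12.

84.195.86.12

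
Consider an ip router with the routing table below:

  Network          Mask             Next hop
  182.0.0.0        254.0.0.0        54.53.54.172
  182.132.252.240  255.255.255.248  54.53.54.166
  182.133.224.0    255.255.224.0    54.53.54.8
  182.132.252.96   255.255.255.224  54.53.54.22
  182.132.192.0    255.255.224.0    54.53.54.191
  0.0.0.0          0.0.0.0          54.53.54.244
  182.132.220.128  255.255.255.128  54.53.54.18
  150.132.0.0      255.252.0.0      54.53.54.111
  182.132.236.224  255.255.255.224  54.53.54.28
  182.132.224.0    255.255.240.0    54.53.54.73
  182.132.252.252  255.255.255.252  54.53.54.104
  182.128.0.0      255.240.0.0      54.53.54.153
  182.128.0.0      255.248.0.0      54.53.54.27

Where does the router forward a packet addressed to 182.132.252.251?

Routes whose prefix contains 182.132.252.251:
  0.0.0.0/0 (default, matches everything) -> 54.53.54.244
  182.0.0.0/7 (182.0.0.0 - 183.255.255.255) -> 54.53.54.172
  182.128.0.0/12 (182.128.0.0 - 182.143.255.255) -> 54.53.54.153
  182.128.0.0/13 (182.128.0.0 - 182.135.255.255) -> 54.53.54.27
More-specific entries that do NOT match:
  182.132.252.252/30 (182.132.252.252 - 182.132.252.255) does not contain 182.132.252.251
  182.132.252.240/29 (182.132.252.240 - 182.132.252.247) does not contain 182.132.252.251
  182.132.252.96/27 (182.132.252.96 - 182.132.252.127) does not contain 182.132.252.251
  182.132.236.224/27 (182.132.236.224 - 182.132.236.255) does not contain 182.132.252.251
  182.132.220.128/25 (182.132.220.128 - 182.132.220.255) does not contain 182.132.252.251
  182.132.224.0/20 (182.132.224.0 - 182.132.239.255) does not contain 182.132.252.251
  182.133.224.0/19 (182.133.224.0 - 182.133.255.255) does not contain 182.132.252.251
  182.132.192.0/19 (182.132.192.0 - 182.132.223.255) does not contain 182.132.252.251
  150.132.0.0/14 (150.132.0.0 - 150.135.255.255) does not contain 182.132.252.251
Longest matching prefix is /13 -> next hop 54.53.54.27.

54.53.54.27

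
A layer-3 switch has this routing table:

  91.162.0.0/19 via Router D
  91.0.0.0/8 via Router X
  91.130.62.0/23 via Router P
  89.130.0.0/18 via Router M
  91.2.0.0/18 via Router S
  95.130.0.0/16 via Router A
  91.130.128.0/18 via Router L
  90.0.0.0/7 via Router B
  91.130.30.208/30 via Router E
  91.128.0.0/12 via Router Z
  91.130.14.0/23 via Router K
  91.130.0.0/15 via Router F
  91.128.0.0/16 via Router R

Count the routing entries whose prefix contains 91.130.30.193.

4

Prefixes containing 91.130.30.193:
  90.0.0.0/7 (90.0.0.0 - 91.255.255.255)
  91.0.0.0/8 (91.0.0.0 - 91.255.255.255)
  91.128.0.0/12 (91.128.0.0 - 91.143.255.255)
  91.130.0.0/15 (91.130.0.0 - 91.131.255.255)
Total matching entries: 4.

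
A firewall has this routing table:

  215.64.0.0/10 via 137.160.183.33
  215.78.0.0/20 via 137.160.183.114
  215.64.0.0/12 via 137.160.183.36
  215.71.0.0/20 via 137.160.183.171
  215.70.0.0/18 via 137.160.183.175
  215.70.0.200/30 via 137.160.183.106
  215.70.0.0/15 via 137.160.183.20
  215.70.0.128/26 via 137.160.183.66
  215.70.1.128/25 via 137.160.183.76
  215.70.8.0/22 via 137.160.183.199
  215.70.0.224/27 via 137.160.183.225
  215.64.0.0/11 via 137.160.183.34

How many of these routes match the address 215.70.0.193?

Prefixes containing 215.70.0.193:
  215.64.0.0/10 (215.64.0.0 - 215.127.255.255)
  215.64.0.0/11 (215.64.0.0 - 215.95.255.255)
  215.64.0.0/12 (215.64.0.0 - 215.79.255.255)
  215.70.0.0/15 (215.70.0.0 - 215.71.255.255)
  215.70.0.0/18 (215.70.0.0 - 215.70.63.255)
Total matching entries: 5.

5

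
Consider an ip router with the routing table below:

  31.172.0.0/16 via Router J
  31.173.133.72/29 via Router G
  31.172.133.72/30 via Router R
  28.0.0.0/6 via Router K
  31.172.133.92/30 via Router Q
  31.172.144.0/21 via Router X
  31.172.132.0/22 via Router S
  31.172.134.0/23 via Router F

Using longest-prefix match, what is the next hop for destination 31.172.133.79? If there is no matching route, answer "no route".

Routes whose prefix contains 31.172.133.79:
  28.0.0.0/6 (28.0.0.0 - 31.255.255.255) -> Router K
  31.172.0.0/16 (31.172.0.0 - 31.172.255.255) -> Router J
  31.172.132.0/22 (31.172.132.0 - 31.172.135.255) -> Router S
More-specific entries that do NOT match:
  31.172.133.72/30 (31.172.133.72 - 31.172.133.75) does not contain 31.172.133.79
  31.172.133.92/30 (31.172.133.92 - 31.172.133.95) does not contain 31.172.133.79
  31.173.133.72/29 (31.173.133.72 - 31.173.133.79) does not contain 31.172.133.79
  31.172.134.0/23 (31.172.134.0 - 31.172.135.255) does not contain 31.172.133.79
Longest matching prefix is /22 -> next hop Router S.

Router S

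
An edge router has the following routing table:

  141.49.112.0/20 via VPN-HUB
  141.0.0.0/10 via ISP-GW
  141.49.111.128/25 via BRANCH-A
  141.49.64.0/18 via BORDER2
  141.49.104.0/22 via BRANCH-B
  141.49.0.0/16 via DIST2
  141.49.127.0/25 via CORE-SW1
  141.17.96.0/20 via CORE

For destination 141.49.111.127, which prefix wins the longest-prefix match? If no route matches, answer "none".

Entries matching 141.49.111.127:
  141.0.0.0/10 (141.0.0.0 - 141.63.255.255)
  141.49.0.0/16 (141.49.0.0 - 141.49.255.255)
  141.49.64.0/18 (141.49.64.0 - 141.49.127.255)
Most specific is 141.49.64.0/18.

141.49.64.0/18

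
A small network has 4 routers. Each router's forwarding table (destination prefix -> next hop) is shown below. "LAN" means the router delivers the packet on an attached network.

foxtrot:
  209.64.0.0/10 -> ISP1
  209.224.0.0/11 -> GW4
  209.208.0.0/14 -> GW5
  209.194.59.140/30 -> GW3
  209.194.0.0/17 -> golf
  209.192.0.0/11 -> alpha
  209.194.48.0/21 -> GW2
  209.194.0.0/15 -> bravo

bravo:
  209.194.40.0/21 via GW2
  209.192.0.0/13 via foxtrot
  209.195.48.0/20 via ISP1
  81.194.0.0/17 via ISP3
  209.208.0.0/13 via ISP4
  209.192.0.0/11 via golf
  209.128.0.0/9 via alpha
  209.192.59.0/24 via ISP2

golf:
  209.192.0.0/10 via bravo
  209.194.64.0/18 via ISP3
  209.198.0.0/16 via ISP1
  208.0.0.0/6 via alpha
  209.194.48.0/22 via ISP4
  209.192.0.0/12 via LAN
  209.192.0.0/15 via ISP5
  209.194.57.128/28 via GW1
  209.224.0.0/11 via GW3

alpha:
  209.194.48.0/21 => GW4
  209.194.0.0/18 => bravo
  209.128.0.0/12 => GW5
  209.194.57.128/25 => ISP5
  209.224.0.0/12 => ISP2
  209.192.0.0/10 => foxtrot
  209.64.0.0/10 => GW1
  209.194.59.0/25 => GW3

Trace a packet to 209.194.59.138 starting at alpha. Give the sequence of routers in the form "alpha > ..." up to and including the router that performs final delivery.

alpha > bravo > foxtrot > golf

At alpha: longest match for 209.194.59.138 is 209.194.0.0/18 -> bravo
At bravo: longest match for 209.194.59.138 is 209.192.0.0/13 -> foxtrot
At foxtrot: longest match for 209.194.59.138 is 209.194.0.0/17 -> golf
At golf: longest match for 209.194.59.138 is 209.192.0.0/12 -> LAN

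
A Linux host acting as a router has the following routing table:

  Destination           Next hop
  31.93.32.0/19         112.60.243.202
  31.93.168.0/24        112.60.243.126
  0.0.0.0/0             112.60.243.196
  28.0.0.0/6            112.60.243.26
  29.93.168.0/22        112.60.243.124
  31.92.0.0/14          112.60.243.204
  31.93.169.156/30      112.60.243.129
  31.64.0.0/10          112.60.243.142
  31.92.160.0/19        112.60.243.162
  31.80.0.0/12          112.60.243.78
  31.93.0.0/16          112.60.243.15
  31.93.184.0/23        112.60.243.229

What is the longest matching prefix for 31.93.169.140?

Entries matching 31.93.169.140:
  0.0.0.0/0 (default, matches everything)
  28.0.0.0/6 (28.0.0.0 - 31.255.255.255)
  31.64.0.0/10 (31.64.0.0 - 31.127.255.255)
  31.80.0.0/12 (31.80.0.0 - 31.95.255.255)
  31.92.0.0/14 (31.92.0.0 - 31.95.255.255)
  31.93.0.0/16 (31.93.0.0 - 31.93.255.255)
Most specific is 31.93.0.0/16.

31.93.0.0/16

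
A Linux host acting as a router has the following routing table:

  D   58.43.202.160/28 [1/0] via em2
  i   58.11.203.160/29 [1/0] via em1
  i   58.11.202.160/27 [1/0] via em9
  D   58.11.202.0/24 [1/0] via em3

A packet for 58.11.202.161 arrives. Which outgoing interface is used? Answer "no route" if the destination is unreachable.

Routes whose prefix contains 58.11.202.161:
  58.11.202.0/24 (58.11.202.0 - 58.11.202.255) -> em3
  58.11.202.160/27 (58.11.202.160 - 58.11.202.191) -> em9
More-specific entries that do NOT match:
  58.11.203.160/29 (58.11.203.160 - 58.11.203.167) does not contain 58.11.202.161
  58.43.202.160/28 (58.43.202.160 - 58.43.202.175) does not contain 58.11.202.161
Longest matching prefix is /27 -> interface em9.

em9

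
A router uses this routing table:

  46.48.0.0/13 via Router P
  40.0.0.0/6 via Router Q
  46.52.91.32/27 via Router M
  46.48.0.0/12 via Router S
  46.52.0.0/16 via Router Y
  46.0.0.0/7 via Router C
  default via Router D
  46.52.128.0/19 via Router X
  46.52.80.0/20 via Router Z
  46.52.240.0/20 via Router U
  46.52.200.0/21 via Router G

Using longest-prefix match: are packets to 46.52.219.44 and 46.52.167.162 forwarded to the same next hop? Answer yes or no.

yes

46.52.219.44: longest match 46.52.0.0/16 -> Router Y
46.52.167.162: longest match 46.52.0.0/16 -> Router Y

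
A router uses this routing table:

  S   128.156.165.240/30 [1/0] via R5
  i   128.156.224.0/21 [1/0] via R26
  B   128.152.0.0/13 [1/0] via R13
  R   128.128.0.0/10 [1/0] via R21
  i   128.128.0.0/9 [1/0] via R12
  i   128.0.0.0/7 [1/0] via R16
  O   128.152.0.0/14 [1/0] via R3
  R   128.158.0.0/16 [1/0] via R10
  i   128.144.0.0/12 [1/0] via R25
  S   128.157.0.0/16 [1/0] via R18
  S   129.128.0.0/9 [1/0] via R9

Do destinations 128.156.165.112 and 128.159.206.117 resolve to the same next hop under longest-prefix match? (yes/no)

128.156.165.112: longest match 128.152.0.0/13 -> R13
128.159.206.117: longest match 128.152.0.0/13 -> R13

yes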